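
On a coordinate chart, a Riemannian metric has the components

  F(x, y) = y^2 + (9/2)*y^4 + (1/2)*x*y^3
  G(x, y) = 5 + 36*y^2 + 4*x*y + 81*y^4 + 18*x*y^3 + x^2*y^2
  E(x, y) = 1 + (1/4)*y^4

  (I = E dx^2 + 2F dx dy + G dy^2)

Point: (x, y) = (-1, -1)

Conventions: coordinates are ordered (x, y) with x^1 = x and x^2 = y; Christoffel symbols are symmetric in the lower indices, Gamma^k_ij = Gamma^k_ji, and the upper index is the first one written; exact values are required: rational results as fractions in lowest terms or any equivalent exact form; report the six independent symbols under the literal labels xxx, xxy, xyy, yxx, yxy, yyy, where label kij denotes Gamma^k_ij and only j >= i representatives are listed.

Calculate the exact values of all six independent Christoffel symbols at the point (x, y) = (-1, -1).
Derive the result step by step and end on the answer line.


E = 5/4, F = 6, G = 145 at the point
E_x = 0, E_y = -1, F_x = -1/2, F_y = -43/2, G_x = -24, G_y = -456
EG - F^2 = 581/4;  g^inv = (4/581) * [[145, -6], [-6, 5/4]]
first-kind symbols [ij,l] = (1/2)(d_i g_jl + d_j g_il - d_l g_ij): [xx,x] = E_x/2 = 0, [xx,y] = F_x - E_y/2 = 0, [xy,x] = E_y/2 = -1/2, [xy,y] = G_x/2 = -12, [yy,x] = F_y - G_x/2 = -19/2, [yy,y] = G_y/2 = -228
Gamma^x_ij = (G*[ij,x] - F*[ij,y])/(EG - F^2), Gamma^y_ij = (E*[ij,y] - F*[ij,x])/(EG - F^2)

Answer: Gamma_xxx = 0, Gamma_xxy = -2/581, Gamma_xyy = -38/581, Gamma_yxx = 0, Gamma_yxy = -48/581, Gamma_yyy = -912/581


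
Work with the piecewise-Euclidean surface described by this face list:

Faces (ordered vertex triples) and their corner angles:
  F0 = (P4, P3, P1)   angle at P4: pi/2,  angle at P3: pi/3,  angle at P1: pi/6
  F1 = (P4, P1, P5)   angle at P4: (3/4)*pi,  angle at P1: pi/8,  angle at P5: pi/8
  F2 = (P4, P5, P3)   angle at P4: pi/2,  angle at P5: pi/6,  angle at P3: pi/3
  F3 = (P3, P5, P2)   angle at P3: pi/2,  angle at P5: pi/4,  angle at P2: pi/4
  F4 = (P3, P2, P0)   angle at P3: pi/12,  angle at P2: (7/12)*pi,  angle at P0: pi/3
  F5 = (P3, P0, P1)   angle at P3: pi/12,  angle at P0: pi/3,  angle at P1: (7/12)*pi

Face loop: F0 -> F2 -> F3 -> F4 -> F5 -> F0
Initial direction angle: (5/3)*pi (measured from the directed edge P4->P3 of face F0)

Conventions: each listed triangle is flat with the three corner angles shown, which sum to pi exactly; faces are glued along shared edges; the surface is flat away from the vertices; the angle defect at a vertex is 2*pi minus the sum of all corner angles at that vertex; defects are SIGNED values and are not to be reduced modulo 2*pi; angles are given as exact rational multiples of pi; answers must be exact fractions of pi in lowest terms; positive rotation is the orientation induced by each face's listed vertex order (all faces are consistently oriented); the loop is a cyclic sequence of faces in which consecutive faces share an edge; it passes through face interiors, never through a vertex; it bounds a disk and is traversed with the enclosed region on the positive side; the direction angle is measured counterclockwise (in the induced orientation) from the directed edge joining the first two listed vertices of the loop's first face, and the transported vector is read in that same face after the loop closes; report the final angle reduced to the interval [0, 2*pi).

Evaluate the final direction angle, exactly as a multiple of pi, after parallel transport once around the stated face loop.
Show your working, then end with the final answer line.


enclosed vertex P3: corner angles sum to (4/3)*pi, defect = 2*pi - (4/3)*pi = (2/3)*pi
summing the enclosed defects onto the initial angle, mod 2*pi in the induced orientation:
final angle = (5/3)*pi + (2/3)*pi = pi/3 (mod 2*pi)

Answer: final direction angle = pi/3


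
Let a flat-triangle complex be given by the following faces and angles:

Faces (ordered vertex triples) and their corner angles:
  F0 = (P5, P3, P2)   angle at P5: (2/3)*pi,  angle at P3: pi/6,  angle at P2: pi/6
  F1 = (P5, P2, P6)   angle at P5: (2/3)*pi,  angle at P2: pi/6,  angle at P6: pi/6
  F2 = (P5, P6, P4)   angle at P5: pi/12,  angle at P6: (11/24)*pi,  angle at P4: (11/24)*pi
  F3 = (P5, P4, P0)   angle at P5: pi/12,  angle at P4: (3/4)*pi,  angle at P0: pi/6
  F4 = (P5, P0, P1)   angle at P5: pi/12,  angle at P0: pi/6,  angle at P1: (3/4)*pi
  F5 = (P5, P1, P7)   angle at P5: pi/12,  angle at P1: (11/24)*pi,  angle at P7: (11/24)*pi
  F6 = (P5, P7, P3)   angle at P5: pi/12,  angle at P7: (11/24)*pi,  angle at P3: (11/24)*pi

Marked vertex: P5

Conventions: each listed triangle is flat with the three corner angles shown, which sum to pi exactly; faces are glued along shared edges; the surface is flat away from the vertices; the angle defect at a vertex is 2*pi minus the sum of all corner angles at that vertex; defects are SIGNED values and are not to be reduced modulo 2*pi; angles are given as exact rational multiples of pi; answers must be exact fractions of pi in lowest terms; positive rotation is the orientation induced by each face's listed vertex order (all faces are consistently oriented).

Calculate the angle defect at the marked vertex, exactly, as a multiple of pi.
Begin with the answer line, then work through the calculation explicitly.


Answer: defect(P5) = pi/4

Sum of corner angles at P5: (7/4)*pi
defect = 2*pi - (7/4)*pi


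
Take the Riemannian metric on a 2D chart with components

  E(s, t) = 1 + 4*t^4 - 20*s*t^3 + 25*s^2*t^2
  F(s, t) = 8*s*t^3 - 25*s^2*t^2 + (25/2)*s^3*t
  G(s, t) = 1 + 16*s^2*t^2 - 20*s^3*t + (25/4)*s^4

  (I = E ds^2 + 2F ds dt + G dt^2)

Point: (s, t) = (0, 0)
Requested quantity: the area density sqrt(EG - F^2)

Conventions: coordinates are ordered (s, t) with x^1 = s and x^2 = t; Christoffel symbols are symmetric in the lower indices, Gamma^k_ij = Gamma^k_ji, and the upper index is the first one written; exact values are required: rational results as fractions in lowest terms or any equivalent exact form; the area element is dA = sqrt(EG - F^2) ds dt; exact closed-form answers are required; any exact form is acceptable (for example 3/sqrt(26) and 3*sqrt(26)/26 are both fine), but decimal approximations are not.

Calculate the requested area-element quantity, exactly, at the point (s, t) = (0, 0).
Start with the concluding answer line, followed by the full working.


Answer: sqrt(EG - F^2) = 1

E = 1, F = 0, G = 1; EG - F^2 = 1


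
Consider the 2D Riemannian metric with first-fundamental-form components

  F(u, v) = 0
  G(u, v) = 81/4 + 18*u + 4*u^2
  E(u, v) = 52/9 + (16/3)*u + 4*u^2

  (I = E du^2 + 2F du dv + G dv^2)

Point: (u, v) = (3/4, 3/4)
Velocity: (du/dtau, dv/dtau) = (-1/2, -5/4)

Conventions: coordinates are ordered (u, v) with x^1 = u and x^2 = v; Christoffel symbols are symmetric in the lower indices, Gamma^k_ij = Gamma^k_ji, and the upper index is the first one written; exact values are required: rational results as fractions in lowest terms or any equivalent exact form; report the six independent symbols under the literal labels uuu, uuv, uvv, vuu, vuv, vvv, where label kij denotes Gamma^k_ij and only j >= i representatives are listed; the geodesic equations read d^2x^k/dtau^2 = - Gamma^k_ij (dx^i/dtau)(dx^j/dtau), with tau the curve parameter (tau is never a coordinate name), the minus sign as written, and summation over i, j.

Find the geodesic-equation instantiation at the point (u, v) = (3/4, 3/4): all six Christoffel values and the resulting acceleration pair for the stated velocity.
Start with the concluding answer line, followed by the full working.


Answer: Gamma_uuu = 204/433, Gamma_uuv = 0, Gamma_uvv = -432/433, Gamma_vuu = 0, Gamma_vuv = 1/3, Gamma_vvv = 0; accelerations (d^2u/dtau^2, d^2v/dtau^2) = (624/433, -5/12)

E = 433/36, F = 0, G = 36 at the point
E_u = 34/3, E_v = 0, F_u = 0, F_v = 0, G_u = 24, G_v = 0
EG - F^2 = 433;  g^inv = (1/433) * [[36, 0], [0, 433/36]]
first-kind symbols [ij,l] = (1/2)(d_i g_jl + d_j g_il - d_l g_ij): [uu,u] = E_u/2 = 17/3, [uu,v] = F_u - E_v/2 = 0, [uv,u] = E_v/2 = 0, [uv,v] = G_u/2 = 12, [vv,u] = F_v - G_u/2 = -12, [vv,v] = G_v/2 = 0
Gamma^u_ij = (G*[ij,u] - F*[ij,v])/(EG - F^2), Gamma^v_ij = (E*[ij,v] - F*[ij,u])/(EG - F^2)
Gamma_uuu = 204/433, Gamma_uuv = 0, Gamma_uvv = -432/433, Gamma_vuu = 0, Gamma_vuv = 1/3, Gamma_vvv = 0
d^2u/dtau^2 = -(Gamma_uuu*(-1/2)^2 + 2*Gamma_uuv*(-1/2)*(-5/4) + Gamma_uvv*(-5/4)^2) = 624/433
d^2v/dtau^2 = -(Gamma_vuu*(-1/2)^2 + 2*Gamma_vuv*(-1/2)*(-5/4) + Gamma_vvv*(-5/4)^2) = -5/12


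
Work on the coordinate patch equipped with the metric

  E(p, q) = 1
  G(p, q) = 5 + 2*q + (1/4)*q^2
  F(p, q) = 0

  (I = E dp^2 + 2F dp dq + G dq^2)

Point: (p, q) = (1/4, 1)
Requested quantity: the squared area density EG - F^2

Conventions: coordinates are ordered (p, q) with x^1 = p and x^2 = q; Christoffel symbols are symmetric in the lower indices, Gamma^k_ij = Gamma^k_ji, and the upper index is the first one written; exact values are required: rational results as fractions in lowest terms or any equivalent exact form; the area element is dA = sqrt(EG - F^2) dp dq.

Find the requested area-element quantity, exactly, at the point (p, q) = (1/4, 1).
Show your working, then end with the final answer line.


E = 1, F = 0, G = 29/4; EG - F^2 = 29/4

Answer: EG - F^2 = 29/4


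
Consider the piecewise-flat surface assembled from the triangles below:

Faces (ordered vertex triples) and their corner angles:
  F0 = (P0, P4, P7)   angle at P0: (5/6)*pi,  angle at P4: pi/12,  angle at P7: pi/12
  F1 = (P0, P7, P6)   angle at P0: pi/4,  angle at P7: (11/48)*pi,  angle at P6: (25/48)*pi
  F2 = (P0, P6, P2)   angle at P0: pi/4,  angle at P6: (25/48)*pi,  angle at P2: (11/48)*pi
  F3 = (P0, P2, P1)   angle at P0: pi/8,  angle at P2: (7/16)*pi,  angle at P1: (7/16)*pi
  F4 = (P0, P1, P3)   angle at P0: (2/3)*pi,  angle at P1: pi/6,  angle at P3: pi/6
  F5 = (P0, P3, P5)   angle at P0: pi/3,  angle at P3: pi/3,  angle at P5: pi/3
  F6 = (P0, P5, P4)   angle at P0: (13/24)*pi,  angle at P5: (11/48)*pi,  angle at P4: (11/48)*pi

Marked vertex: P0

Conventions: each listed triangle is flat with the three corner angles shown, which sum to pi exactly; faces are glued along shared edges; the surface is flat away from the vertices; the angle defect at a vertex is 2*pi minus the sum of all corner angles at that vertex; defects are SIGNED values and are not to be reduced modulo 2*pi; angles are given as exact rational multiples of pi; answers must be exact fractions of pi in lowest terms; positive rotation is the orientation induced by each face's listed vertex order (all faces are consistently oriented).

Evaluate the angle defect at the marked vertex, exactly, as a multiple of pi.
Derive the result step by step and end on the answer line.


Sum of corner angles at P0: 3*pi
defect = 2*pi - 3*pi

Answer: defect(P0) = -pi


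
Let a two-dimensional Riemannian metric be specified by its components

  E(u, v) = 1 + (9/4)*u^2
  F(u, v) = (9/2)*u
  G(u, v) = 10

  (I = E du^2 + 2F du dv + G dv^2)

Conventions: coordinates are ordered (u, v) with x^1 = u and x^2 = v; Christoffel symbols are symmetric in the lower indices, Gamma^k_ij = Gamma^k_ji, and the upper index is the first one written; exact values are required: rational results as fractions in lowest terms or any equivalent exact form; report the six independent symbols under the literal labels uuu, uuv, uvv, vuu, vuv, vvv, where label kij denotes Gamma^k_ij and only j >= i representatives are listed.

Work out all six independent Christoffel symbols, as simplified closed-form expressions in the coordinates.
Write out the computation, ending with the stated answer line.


E = 1 + (9/4)*u^2; F = (9/2)*u; G = 10
Gamma^k_ij = (1/2) g^{kl} (d_i g_jl + d_j g_il - d_l g_ij), with g^inv = (1/(EG-F^2)) [[G, -F], [-F, E]]
first partials: E_u = (9/2)*u, E_v = 0, F_u = 9/2, F_v = 0, G_u = 0, G_v = 0
D = EG - F^2 = 10 + (9/4)*u^2
expanded: Gamma^u_uu = (G E_u - 2F F_u + F E_v)/(2D), Gamma^u_uv = (G E_v - F G_u)/(2D), Gamma^u_vv = (2G F_v - G G_u - F G_v)/(2D), Gamma^v_uu = (2E F_u - E E_v - F E_u)/(2D), Gamma^v_uv = (E G_u - F E_v)/(2D), Gamma^v_vv = (E G_v - 2F F_v + F G_u)/(2D); substitute and cancel common factors

Answer: Gamma_uuu = 9*u/(9*u^2 + 40), Gamma_uuv = 0, Gamma_uvv = 0, Gamma_vuu = 18/(9*u^2 + 40), Gamma_vuv = 0, Gamma_vvv = 0


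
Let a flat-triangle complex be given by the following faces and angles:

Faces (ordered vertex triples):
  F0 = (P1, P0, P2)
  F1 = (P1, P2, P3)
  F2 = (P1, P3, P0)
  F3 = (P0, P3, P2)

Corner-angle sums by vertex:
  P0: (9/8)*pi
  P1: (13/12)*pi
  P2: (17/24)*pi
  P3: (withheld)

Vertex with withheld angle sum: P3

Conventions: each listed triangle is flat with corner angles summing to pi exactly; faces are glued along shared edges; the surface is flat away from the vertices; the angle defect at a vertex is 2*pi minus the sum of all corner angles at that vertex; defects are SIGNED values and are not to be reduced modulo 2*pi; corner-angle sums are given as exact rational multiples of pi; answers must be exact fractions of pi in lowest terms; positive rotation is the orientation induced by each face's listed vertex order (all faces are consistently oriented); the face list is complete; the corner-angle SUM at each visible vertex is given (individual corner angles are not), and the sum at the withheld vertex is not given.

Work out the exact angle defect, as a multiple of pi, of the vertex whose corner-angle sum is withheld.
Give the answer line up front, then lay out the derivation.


Answer: defect(P3) = (11/12)*pi

V = 4, E = 6, F = 4; chi = V - E + F = 2
Gauss-Bonnet: total defect = 2*pi*chi = 4*pi; visible defects sum to (37/12)*pi


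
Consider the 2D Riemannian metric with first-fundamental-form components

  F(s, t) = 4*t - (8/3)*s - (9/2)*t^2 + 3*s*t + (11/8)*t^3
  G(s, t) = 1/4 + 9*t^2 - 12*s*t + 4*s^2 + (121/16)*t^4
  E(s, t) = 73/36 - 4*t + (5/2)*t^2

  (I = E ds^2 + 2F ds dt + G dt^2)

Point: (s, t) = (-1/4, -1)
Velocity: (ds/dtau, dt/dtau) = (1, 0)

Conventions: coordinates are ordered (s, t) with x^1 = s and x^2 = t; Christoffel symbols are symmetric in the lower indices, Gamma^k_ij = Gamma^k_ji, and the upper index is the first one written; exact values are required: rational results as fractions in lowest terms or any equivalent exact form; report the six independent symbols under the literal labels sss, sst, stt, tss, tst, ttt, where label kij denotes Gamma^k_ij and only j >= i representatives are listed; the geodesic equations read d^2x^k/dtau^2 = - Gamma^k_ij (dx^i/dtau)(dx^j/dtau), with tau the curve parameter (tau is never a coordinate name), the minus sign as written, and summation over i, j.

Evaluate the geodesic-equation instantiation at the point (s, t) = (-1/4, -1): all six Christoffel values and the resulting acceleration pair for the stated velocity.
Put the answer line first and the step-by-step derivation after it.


Answer: Gamma_sss = -2842/13933, Gamma_sst = -6045/13933, Gamma_stt = -36183/55732, Gamma_tss = -8596/41799, Gamma_tst = 1318/13933, Gamma_ttt = -55715/27866; accelerations (d^2s/dtau^2, d^2t/dtau^2) = (2842/13933, 8596/41799)

E = 307/36, F = -203/24, G = 225/16 at the point
E_s = 0, E_t = -9, F_s = -17/3, F_t = 131/8, G_s = 10, G_t = -181/4
EG - F^2 = 13933/288;  g^inv = (288/13933) * [[225/16, 203/24], [203/24, 307/36]]
first-kind symbols [ij,l] = (1/2)(d_i g_jl + d_j g_il - d_l g_ij): [ss,s] = E_s/2 = 0, [ss,t] = F_s - E_t/2 = -7/6, [st,s] = E_t/2 = -9/2, [st,t] = G_s/2 = 5, [tt,s] = F_t - G_s/2 = 91/8, [tt,t] = G_t/2 = -181/8
Gamma^s_ij = (G*[ij,s] - F*[ij,t])/(EG - F^2), Gamma^t_ij = (E*[ij,t] - F*[ij,s])/(EG - F^2)
Gamma_sss = -2842/13933, Gamma_sst = -6045/13933, Gamma_stt = -36183/55732, Gamma_tss = -8596/41799, Gamma_tst = 1318/13933, Gamma_ttt = -55715/27866
d^2s/dtau^2 = -(Gamma_sss*(1)^2 + 2*Gamma_sst*(1)*(0) + Gamma_stt*(0)^2) = 2842/13933
d^2t/dtau^2 = -(Gamma_tss*(1)^2 + 2*Gamma_tst*(1)*(0) + Gamma_ttt*(0)^2) = 8596/41799


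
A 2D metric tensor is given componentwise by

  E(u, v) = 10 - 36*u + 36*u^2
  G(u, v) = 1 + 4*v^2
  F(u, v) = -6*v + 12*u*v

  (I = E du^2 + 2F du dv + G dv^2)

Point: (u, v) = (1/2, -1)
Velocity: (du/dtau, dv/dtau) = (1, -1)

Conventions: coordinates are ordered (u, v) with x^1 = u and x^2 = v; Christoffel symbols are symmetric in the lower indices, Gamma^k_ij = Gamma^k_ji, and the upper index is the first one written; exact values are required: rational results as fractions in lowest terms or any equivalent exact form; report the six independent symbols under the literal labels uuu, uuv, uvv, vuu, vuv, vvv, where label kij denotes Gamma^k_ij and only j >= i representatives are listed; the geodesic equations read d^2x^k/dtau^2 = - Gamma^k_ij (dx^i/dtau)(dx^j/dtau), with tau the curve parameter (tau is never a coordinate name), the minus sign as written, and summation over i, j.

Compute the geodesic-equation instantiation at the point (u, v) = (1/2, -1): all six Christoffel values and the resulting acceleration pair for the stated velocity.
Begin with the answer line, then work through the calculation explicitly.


Answer: Gamma_uuu = 0, Gamma_uuv = 0, Gamma_uvv = 0, Gamma_vuu = -12/5, Gamma_vuv = 0, Gamma_vvv = -4/5; accelerations (d^2u/dtau^2, d^2v/dtau^2) = (0, 16/5)

E = 1, F = 0, G = 5 at the point
E_u = 0, E_v = 0, F_u = -12, F_v = 0, G_u = 0, G_v = -8
EG - F^2 = 5;  g^inv = (1/5) * [[5, 0], [0, 1]]
first-kind symbols [ij,l] = (1/2)(d_i g_jl + d_j g_il - d_l g_ij): [uu,u] = E_u/2 = 0, [uu,v] = F_u - E_v/2 = -12, [uv,u] = E_v/2 = 0, [uv,v] = G_u/2 = 0, [vv,u] = F_v - G_u/2 = 0, [vv,v] = G_v/2 = -4
Gamma^u_ij = (G*[ij,u] - F*[ij,v])/(EG - F^2), Gamma^v_ij = (E*[ij,v] - F*[ij,u])/(EG - F^2)
Gamma_uuu = 0, Gamma_uuv = 0, Gamma_uvv = 0, Gamma_vuu = -12/5, Gamma_vuv = 0, Gamma_vvv = -4/5
d^2u/dtau^2 = -(Gamma_uuu*(1)^2 + 2*Gamma_uuv*(1)*(-1) + Gamma_uvv*(-1)^2) = 0
d^2v/dtau^2 = -(Gamma_vuu*(1)^2 + 2*Gamma_vuv*(1)*(-1) + Gamma_vvv*(-1)^2) = 16/5


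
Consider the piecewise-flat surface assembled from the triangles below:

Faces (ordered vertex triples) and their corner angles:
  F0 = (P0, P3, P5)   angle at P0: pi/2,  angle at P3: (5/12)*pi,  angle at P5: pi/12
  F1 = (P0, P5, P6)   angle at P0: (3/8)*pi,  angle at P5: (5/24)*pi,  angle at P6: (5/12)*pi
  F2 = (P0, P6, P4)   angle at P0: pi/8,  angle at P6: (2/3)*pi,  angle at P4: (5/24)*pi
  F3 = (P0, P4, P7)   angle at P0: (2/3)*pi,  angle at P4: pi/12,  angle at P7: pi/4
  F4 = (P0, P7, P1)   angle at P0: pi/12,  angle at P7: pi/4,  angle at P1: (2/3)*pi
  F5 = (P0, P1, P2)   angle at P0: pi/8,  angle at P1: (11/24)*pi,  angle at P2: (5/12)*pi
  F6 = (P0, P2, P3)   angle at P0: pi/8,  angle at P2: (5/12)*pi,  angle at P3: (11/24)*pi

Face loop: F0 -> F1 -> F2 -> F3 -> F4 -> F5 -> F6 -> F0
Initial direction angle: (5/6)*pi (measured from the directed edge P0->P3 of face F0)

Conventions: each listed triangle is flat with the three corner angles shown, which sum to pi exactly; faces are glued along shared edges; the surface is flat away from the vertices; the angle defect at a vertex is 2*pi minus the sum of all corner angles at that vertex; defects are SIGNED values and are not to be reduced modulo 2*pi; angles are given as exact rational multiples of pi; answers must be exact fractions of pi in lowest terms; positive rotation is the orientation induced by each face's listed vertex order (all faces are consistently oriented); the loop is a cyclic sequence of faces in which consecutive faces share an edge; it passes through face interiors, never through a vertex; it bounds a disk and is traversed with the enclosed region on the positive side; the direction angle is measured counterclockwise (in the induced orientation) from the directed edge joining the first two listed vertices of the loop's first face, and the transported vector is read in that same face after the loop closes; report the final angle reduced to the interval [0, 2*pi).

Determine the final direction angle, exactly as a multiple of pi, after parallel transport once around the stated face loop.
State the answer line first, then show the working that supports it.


Answer: final direction angle = (5/6)*pi

enclosed vertex P0: corner angles sum to 2*pi, defect = 2*pi - 2*pi = 0
adding the enclosed defects to the starting angle (mod 2*pi, induced orientation) gives the holonomy
final angle = (5/6)*pi + 0 = (5/6)*pi (mod 2*pi)


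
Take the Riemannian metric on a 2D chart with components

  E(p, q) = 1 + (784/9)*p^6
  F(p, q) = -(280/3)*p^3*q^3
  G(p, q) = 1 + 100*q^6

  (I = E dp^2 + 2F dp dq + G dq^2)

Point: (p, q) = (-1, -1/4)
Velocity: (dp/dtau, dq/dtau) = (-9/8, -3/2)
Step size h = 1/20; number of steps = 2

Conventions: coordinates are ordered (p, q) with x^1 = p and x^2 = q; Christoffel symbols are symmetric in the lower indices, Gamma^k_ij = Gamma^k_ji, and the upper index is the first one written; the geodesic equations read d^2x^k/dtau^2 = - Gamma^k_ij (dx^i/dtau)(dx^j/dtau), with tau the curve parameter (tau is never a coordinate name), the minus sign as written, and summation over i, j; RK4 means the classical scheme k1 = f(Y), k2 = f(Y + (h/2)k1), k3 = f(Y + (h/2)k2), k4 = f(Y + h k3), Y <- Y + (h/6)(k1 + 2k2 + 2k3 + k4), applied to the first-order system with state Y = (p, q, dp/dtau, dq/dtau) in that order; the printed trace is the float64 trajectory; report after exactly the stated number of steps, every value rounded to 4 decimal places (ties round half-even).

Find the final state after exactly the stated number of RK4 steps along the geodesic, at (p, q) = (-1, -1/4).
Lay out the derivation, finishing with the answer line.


f(Y) = (dp/dtau, dq/dtau, -Gamma^p_ij Y'^i Y'^j, -Gamma^q_ij Y'^i Y'^j) with the Gammas evaluated at the stage position; h = 0.050000; intermediate values shown to 6 dp
step 0: p = -1.0000, q = -0.2500, dp/dtau = -1.1250, dq/dtau = -1.5000
step 1:
  k1: at (p, q) = (-1.000000, -0.250000), (dp/dtau, dq/dtau) = (-1.125000, -1.500000); Gamma_ppp = -2.965130, Gamma_ppq = 0.000000, Gamma_pqq = 0.198558, Gamma_qpp = 0.049639, Gamma_qpq = 0.000000, Gamma_qqq = -0.003324; k1 = (-1.125000, -1.500000, 3.305988, -0.055346)
  k2: at (p, q) = (-1.028125, -0.287500), (dp/dtau, dq/dtau) = (-1.042350, -1.501384); Gamma_ppp = -2.888275, Gamma_ppq = 0.000000, Gamma_pqq = 0.241983, Gamma_qpp = 0.067667, Gamma_qpq = 0.000000, Gamma_qqq = -0.005669; k2 = (-1.042350, -1.501384, 2.592626, -0.060741)
  k3: at (p, q) = (-1.026059, -0.287535), (dp/dtau, dq/dtau) = (-1.060184, -1.501519); Gamma_ppp = -2.893733, Gamma_ppq = 0.000000, Gamma_pqq = 0.243477, Gamma_qpp = 0.068230, Gamma_qpq = 0.000000, Gamma_qqq = -0.005741; k3 = (-1.060184, -1.501519, 2.703597, -0.063747)
  k4: at (p, q) = (-1.053009, -0.325076), (dp/dtau, dq/dtau) = (-0.989820, -1.503187); Gamma_ppp = -2.822408, Gamma_ppq = 0.000000, Gamma_pqq = 0.288196, Gamma_qpp = 0.088969, Gamma_qpq = 0.000000, Gamma_qqq = -0.009085; k4 = (-0.989820, -1.503187, 2.114037, -0.066640)
  Y <- Y + (h/6)(k1 + 2k2 + 2k3 + k4): p = -1.0527, q = -0.3251, dp/dtau = -0.9916, dq/dtau = -1.5031
step 2:
  k1: at (p, q) = (-1.052666, -0.325075), (dp/dtau, dq/dtau) = (-0.991563, -1.503091); Gamma_ppp = -2.823277, Gamma_ppq = 0.000000, Gamma_pqq = 0.288471, Gamma_qpp = 0.089083, Gamma_qpq = 0.000000, Gamma_qqq = -0.009102; k1 = (-0.991563, -1.503091, 2.124098, -0.067022)
  k2: at (p, q) = (-1.077455, -0.362652), (dp/dtau, dq/dtau) = (-0.938460, -1.504767); Gamma_ppp = -2.759487, Gamma_ppq = 0.000000, Gamma_pqq = 0.334945, Gamma_qpp = 0.112737, Gamma_qpq = 0.000000, Gamma_qqq = -0.013684; k2 = (-0.938460, -1.504767, 1.671877, -0.068303)
  k3: at (p, q) = (-1.076127, -0.362694), (dp/dtau, dq/dtau) = (-0.949766, -1.504799); Gamma_ppp = -2.762705, Gamma_ppq = 0.000000, Gamma_pqq = 0.336242, Gamma_qpp = 0.113326, Gamma_qpq = 0.000000, Gamma_qqq = -0.013793; k3 = (-0.949766, -1.504799, 1.730720, -0.070994)
  k4: at (p, q) = (-1.100154, -0.400315), (dp/dtau, dq/dtau) = (-0.905027, -1.506641); Gamma_ppp = -2.702196, Gamma_ppq = 0.000000, Gamma_pqq = 0.383333, Gamma_qpp = 0.139484, Gamma_qpq = 0.000000, Gamma_qqq = -0.019787; k4 = (-0.905027, -1.506641, 1.343143, -0.069331)
  Y <- Y + (h/6)(k1 + 2k2 + 2k3 + k4): p = -1.0999, q = -0.4003, dp/dtau = -0.9060, dq/dtau = -1.5065

Answer: p = -1.0999, q = -0.4003, dp/dtau = -0.9060, dq/dtau = -1.5065


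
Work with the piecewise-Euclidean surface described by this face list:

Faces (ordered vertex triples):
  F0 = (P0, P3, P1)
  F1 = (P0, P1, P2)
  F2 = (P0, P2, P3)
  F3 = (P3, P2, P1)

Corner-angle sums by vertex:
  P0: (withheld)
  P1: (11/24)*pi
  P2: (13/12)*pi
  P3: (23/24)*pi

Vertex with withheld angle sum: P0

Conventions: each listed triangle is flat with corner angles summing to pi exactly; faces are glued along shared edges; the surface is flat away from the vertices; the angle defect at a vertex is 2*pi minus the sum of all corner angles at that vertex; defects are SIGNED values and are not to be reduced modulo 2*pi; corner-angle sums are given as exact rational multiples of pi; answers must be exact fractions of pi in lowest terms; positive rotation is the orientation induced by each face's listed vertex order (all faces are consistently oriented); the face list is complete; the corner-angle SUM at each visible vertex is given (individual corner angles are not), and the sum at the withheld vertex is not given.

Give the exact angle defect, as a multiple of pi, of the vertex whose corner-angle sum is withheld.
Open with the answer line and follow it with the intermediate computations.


Answer: defect(P0) = pi/2

V = 4, E = 6, F = 4; chi = V - E + F = 2
Gauss-Bonnet: total defect = 2*pi*chi = 4*pi; visible defects sum to (7/2)*pi


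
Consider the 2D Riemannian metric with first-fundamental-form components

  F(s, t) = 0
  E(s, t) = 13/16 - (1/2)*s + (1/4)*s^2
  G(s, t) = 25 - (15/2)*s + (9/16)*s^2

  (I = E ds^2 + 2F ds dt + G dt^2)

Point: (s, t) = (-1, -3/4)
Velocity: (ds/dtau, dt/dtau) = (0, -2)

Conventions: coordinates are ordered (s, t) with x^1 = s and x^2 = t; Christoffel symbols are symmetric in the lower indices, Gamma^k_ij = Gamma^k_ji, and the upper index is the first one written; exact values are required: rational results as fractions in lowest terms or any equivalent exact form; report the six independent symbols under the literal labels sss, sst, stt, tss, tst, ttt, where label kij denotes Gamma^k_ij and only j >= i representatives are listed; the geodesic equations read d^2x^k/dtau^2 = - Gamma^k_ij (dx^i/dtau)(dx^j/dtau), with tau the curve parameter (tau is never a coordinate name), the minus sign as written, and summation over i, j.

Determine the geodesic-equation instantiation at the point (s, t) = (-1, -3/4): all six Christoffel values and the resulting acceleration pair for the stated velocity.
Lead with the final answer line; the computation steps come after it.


Answer: Gamma_sss = -8/25, Gamma_sst = 0, Gamma_stt = 69/25, Gamma_tss = 0, Gamma_tst = -3/23, Gamma_ttt = 0; accelerations (d^2s/dtau^2, d^2t/dtau^2) = (-276/25, 0)

E = 25/16, F = 0, G = 529/16 at the point
E_s = -1, E_t = 0, F_s = 0, F_t = 0, G_s = -69/8, G_t = 0
EG - F^2 = 13225/256;  g^inv = (256/13225) * [[529/16, 0], [0, 25/16]]
first-kind symbols [ij,l] = (1/2)(d_i g_jl + d_j g_il - d_l g_ij): [ss,s] = E_s/2 = -1/2, [ss,t] = F_s - E_t/2 = 0, [st,s] = E_t/2 = 0, [st,t] = G_s/2 = -69/16, [tt,s] = F_t - G_s/2 = 69/16, [tt,t] = G_t/2 = 0
Gamma^s_ij = (G*[ij,s] - F*[ij,t])/(EG - F^2), Gamma^t_ij = (E*[ij,t] - F*[ij,s])/(EG - F^2)
Gamma_sss = -8/25, Gamma_sst = 0, Gamma_stt = 69/25, Gamma_tss = 0, Gamma_tst = -3/23, Gamma_ttt = 0
d^2s/dtau^2 = -(Gamma_sss*(0)^2 + 2*Gamma_sst*(0)*(-2) + Gamma_stt*(-2)^2) = -276/25
d^2t/dtau^2 = -(Gamma_tss*(0)^2 + 2*Gamma_tst*(0)*(-2) + Gamma_ttt*(-2)^2) = 0


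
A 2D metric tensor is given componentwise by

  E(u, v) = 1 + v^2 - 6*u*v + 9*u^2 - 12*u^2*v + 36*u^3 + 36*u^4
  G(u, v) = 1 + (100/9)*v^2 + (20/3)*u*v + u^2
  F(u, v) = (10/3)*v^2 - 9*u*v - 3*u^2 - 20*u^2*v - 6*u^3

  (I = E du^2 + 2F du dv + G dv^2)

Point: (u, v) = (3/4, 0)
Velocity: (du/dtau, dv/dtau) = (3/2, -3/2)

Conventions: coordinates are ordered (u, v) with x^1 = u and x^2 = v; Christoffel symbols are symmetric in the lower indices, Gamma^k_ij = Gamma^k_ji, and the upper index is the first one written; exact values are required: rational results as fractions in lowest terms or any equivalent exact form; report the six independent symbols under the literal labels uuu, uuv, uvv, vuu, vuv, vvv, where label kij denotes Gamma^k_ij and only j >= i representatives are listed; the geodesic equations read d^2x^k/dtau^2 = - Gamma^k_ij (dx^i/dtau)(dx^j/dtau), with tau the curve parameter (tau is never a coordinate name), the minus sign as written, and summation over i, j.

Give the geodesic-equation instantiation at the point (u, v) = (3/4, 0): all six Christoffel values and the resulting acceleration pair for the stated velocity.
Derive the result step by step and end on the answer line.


E = 2089/64, F = -135/32, G = 25/16 at the point
E_u = 135, E_v = -45/4, F_u = -117/8, F_v = -18, G_u = 3/2, G_v = 5
EG - F^2 = 2125/64;  g^inv = (64/2125) * [[25/16, 135/32], [135/32, 2089/64]]
first-kind symbols [ij,l] = (1/2)(d_i g_jl + d_j g_il - d_l g_ij): [uu,u] = E_u/2 = 135/2, [uu,v] = F_u - E_v/2 = -9, [uv,u] = E_v/2 = -45/8, [uv,v] = G_u/2 = 3/4, [vv,u] = F_v - G_u/2 = -75/4, [vv,v] = G_v/2 = 5/2
Gamma^u_ij = (G*[ij,u] - F*[ij,v])/(EG - F^2), Gamma^v_ij = (E*[ij,v] - F*[ij,u])/(EG - F^2)
Gamma_uuu = 864/425, Gamma_uuv = -72/425, Gamma_uvv = -48/85, Gamma_vuu = -576/2125, Gamma_vuv = 48/2125, Gamma_vvv = 32/425
d^2u/dtau^2 = -(Gamma_uuu*(3/2)^2 + 2*Gamma_uuv*(3/2)*(-3/2) + Gamma_uvv*(-3/2)^2) = -1728/425
d^2v/dtau^2 = -(Gamma_vuu*(3/2)^2 + 2*Gamma_vuv*(3/2)*(-3/2) + Gamma_vvv*(-3/2)^2) = 1152/2125

Answer: Gamma_uuu = 864/425, Gamma_uuv = -72/425, Gamma_uvv = -48/85, Gamma_vuu = -576/2125, Gamma_vuv = 48/2125, Gamma_vvv = 32/425; accelerations (d^2u/dtau^2, d^2v/dtau^2) = (-1728/425, 1152/2125)


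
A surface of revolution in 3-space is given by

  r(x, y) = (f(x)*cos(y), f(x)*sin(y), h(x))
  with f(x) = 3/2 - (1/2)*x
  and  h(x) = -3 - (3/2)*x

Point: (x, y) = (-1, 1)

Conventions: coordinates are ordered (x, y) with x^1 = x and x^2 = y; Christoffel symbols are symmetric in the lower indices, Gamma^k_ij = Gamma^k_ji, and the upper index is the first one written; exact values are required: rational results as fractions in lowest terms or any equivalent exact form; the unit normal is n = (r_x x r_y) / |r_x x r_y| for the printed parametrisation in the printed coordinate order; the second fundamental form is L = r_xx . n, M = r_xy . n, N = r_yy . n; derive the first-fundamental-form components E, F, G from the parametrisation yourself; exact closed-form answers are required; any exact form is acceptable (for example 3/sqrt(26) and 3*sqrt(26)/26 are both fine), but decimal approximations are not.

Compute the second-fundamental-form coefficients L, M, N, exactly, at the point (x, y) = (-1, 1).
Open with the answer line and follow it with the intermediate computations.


Answer: L = 0, M = 0, N = -3*sqrt(10)/5

f = 2, f' = -1/2, f'' = 0, h' = -3/2, h'' = 0
E = 5/2, F = 0, G = 4; answer radicand W^2 = 5/2
unnormalised second-form numerators: l = 0, m = 0, n = -3; L = l/sqrt(5/2), and similarly M = m/sqrt(W^2), N = n/sqrt(W^2)


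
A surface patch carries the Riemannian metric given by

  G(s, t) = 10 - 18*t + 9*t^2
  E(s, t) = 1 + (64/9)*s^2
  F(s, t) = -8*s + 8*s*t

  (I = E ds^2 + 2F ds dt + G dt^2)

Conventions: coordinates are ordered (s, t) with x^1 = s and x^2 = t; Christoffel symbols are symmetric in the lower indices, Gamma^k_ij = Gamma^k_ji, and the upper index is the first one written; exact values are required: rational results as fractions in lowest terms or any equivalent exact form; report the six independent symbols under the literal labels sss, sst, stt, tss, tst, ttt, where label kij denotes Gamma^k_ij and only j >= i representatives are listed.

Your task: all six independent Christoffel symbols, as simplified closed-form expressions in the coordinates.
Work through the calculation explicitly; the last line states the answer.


E = 1 + (64/9)*s^2; F = -8*s + 8*s*t; G = 10 - 18*t + 9*t^2
Gamma^k_ij = (1/2) g^{kl} (d_i g_jl + d_j g_il - d_l g_ij), with g^inv = (1/(EG-F^2)) [[G, -F], [-F, E]]
first partials: E_s = (128/9)*s, E_t = 0, F_s = -8 + 8*t, F_t = 8*s, G_s = 0, G_t = -18 + 18*t
D = EG - F^2 = 10 - 18*t + 9*t^2 + (64/9)*s^2
expanded: Gamma^s_ss = (G E_s - 2F F_s + F E_t)/(2D), Gamma^s_st = (G E_t - F G_s)/(2D), Gamma^s_tt = (2G F_t - G G_s - F G_t)/(2D), Gamma^t_ss = (2E F_s - E E_t - F E_s)/(2D), Gamma^t_st = (E G_s - F E_t)/(2D), Gamma^t_tt = (E G_t - 2F F_t + F G_s)/(2D); substitute and cancel common factors

Answer: Gamma_sss = 64*s/(64*s^2 + 81*t^2 - 162*t + 90), Gamma_sst = 0, Gamma_stt = 72*s/(64*s^2 + 81*t^2 - 162*t + 90), Gamma_tss = (72*t - 72)/(64*s^2 + 81*t^2 - 162*t + 90), Gamma_tst = 0, Gamma_ttt = (81*t - 81)/(64*s^2 + 81*t^2 - 162*t + 90)


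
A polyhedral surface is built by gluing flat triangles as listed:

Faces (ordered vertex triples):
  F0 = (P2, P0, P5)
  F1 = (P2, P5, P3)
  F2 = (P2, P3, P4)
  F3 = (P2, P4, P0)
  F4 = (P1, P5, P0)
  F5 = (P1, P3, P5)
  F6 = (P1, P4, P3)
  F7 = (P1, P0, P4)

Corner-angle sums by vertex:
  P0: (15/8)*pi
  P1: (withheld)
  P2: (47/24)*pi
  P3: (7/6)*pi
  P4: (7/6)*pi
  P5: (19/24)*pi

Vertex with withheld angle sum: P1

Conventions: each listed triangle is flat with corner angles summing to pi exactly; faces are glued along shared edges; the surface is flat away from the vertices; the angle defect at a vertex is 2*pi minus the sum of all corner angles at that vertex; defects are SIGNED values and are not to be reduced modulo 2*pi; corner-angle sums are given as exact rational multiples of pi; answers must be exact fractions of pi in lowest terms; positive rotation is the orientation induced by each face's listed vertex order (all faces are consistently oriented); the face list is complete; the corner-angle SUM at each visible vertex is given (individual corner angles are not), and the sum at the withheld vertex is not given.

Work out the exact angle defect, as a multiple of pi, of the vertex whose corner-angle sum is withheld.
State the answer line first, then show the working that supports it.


Answer: defect(P1) = (23/24)*pi

V = 6, E = 12, F = 8; chi = V - E + F = 2
Gauss-Bonnet: total defect = 2*pi*chi = 4*pi; visible defects sum to (73/24)*pi


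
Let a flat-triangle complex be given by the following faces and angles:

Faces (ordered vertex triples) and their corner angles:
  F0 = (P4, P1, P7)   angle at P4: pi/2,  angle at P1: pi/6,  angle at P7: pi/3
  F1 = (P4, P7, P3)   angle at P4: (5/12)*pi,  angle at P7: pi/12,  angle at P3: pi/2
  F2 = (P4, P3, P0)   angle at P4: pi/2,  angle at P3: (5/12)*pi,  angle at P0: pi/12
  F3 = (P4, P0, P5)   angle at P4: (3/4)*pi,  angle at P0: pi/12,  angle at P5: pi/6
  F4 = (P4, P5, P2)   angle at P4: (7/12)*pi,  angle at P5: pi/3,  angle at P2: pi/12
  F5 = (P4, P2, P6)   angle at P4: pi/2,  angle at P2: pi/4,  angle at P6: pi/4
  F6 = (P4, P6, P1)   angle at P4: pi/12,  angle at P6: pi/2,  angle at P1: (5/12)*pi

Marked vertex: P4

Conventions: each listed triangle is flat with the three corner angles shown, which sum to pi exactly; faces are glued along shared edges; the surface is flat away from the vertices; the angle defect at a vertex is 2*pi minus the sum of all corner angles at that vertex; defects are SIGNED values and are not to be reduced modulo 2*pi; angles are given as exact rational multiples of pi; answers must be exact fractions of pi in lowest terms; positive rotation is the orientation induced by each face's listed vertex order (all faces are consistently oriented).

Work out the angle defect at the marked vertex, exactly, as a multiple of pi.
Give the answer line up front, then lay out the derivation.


Answer: defect(P4) = (-4/3)*pi

Sum of corner angles at P4: (10/3)*pi
defect = 2*pi - (10/3)*pi


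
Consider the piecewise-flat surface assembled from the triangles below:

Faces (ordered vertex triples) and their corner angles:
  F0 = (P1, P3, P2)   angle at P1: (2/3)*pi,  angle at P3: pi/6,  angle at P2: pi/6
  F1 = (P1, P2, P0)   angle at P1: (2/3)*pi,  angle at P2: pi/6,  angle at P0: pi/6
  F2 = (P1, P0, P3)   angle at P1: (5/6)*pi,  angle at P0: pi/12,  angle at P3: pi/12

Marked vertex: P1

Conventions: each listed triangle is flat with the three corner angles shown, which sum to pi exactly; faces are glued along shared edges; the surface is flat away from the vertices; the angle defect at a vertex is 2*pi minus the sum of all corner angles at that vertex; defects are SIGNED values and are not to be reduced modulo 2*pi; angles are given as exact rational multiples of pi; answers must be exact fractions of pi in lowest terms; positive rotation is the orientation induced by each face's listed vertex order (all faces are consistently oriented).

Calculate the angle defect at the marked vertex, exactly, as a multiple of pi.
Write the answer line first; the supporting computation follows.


Answer: defect(P1) = -pi/6

Sum of corner angles at P1: (13/6)*pi
defect = 2*pi - (13/6)*pi


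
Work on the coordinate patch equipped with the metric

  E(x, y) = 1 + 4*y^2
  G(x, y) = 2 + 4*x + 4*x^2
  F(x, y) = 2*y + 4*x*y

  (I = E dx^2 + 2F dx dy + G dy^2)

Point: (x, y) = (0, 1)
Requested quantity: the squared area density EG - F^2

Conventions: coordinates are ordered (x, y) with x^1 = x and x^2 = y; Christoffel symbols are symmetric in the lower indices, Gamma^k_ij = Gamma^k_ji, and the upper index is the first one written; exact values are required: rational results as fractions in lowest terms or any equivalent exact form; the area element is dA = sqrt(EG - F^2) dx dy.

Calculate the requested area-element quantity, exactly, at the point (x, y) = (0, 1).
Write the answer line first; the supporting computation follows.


Answer: EG - F^2 = 6

E = 5, F = 2, G = 2; EG - F^2 = 6


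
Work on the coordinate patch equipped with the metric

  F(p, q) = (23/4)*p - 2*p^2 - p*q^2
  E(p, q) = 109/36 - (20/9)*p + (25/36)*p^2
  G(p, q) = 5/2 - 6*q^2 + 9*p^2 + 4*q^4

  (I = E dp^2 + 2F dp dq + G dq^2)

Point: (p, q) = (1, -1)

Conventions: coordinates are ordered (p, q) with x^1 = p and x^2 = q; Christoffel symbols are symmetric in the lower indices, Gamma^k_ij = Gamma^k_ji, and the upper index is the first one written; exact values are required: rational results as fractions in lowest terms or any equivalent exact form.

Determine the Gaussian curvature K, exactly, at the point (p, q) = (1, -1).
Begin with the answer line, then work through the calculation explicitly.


Answer: K = 28480/34347

E = 3/2, F = 11/4, G = 19/2, EG - F^2 = 107/16 at the point
E_p = -5/6, E_q = 0, F_p = 3/4, F_q = 2, G_p = 18, G_q = -4
E_qq = 0, F_pq = 2, G_pp = 18
The intrinsic route: Brioschi's K = (det M1 - det M2)/(EG - F^2)^2.
M1 = [[-E_qq/2 + F_pq - G_pp/2, E_p/2, F_p - E_q/2], [F_q - G_p/2, E, F], [G_q/2, F, G]] = [[-7, -5/12, 3/4], [-7, 3/2, 11/4], [-2, 11/4, 19/2]]; det M1 = -1013/12
M2 = [[0, E_q/2, G_p/2], [E_q/2, E, F], [G_p/2, F, G]] = [[0, 0, 9], [0, 3/2, 11/4], [9, 11/4, 19/2]]; det M2 = -243/2
det M1 - det M2 = 445/12; K = 445/12 / (107/16)^2 = 28480/34347


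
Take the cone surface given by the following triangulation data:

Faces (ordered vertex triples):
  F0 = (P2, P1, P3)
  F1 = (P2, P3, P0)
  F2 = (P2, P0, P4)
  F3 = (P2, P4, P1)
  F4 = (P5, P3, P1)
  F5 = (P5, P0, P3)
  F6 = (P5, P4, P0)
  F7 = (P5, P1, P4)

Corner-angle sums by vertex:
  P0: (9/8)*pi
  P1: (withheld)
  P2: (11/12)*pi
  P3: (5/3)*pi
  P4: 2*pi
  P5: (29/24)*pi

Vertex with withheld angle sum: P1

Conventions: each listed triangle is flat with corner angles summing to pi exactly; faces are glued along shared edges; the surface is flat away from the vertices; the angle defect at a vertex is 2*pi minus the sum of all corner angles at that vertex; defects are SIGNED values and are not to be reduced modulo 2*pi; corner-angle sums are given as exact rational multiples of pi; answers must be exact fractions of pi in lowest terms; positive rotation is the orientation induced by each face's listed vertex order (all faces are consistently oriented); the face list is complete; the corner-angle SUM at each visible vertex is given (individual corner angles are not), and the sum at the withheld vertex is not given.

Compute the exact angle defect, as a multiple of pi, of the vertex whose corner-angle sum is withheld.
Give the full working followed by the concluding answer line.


V = 6, E = 12, F = 8; chi = V - E + F = 2
Gauss-Bonnet: total defect = 2*pi*chi = 4*pi; visible defects sum to (37/12)*pi

Answer: defect(P1) = (11/12)*pi
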